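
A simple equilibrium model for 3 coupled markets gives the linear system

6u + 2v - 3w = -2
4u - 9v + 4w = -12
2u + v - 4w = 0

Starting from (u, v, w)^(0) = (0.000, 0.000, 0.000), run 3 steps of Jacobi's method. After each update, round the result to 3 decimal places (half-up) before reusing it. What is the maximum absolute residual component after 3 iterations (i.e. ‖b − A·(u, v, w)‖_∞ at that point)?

0.533

Iteration 1:
  u = (-2 - (2)·0.000 - (-3)·0.000) / (6) = -0.333
  v = (-12 - (4)·0.000 - (4)·0.000) / (-9) = 1.333
  w = (0 - (2)·0.000 - (1)·0.000) / (-4) = 0.000
Iteration 2:
  u = (-2 - (2)·1.333 - (-3)·0.000) / (6) = -0.778
  v = (-12 - (4)·-0.333 - (4)·0.000) / (-9) = 1.185
  w = (0 - (2)·-0.333 - (1)·1.333) / (-4) = 0.167
Iteration 3:
  u = (-2 - (2)·1.185 - (-3)·0.167) / (6) = -0.645
  v = (-12 - (4)·-0.778 - (4)·0.167) / (-9) = 1.062
  w = (0 - (2)·-0.778 - (1)·1.185) / (-4) = -0.093
Residual b − A·x = (-0.533, 0.510, -0.144); ∞-norm = 0.533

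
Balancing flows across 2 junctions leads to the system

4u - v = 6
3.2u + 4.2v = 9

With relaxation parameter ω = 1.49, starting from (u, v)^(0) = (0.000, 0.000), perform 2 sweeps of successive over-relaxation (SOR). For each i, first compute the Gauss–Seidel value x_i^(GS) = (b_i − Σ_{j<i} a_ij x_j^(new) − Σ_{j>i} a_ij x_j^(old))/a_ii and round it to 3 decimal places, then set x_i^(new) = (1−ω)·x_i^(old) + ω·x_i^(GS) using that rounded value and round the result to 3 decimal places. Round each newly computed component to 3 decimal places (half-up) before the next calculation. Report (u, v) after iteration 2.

Iteration 1:
  u: GS value = (6 - (-1)·0.000) / (4) = 1.500;  u ← (1−ω)·0.000 + ω·1.500 = 2.235
  v: GS value = (9 - (3.2)·2.235) / (4.2) = 0.440;  v ← (1−ω)·0.000 + ω·0.440 = 0.656
Iteration 2:
  u: GS value = (6 - (-1)·0.656) / (4) = 1.664;  u ← (1−ω)·2.235 + ω·1.664 = 1.384
  v: GS value = (9 - (3.2)·1.384) / (4.2) = 1.088;  v ← (1−ω)·0.656 + ω·1.088 = 1.300

(1.384, 1.300)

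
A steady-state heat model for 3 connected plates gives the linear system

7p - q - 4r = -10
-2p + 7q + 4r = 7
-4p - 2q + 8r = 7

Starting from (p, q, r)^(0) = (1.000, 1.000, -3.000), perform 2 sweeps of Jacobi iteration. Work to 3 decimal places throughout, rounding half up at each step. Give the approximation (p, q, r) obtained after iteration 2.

(-0.071, -0.786, 0.125)

Iteration 1:
  p = (-10 - (-1)·1.000 - (-4)·-3.000) / (7) = -3.000
  q = (7 - (-2)·1.000 - (4)·-3.000) / (7) = 3.000
  r = (7 - (-4)·1.000 - (-2)·1.000) / (8) = 1.625
Iteration 2:
  p = (-10 - (-1)·3.000 - (-4)·1.625) / (7) = -0.071
  q = (7 - (-2)·-3.000 - (4)·1.625) / (7) = -0.786
  r = (7 - (-4)·-3.000 - (-2)·3.000) / (8) = 0.125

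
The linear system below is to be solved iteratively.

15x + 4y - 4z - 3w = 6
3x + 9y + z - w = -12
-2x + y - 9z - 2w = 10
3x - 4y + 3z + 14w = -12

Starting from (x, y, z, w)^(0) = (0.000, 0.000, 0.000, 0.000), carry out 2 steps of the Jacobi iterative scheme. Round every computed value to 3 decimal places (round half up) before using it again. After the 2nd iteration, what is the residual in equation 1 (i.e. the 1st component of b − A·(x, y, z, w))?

-0.458

Iteration 1:
  x = (6 - (4)·0.000 - (-4)·0.000 - (-3)·0.000) / (15) = 0.400
  y = (-12 - (3)·0.000 - (1)·0.000 - (-1)·0.000) / (9) = -1.333
  z = (10 - (-2)·0.000 - (1)·0.000 - (-2)·0.000) / (-9) = -1.111
  w = (-12 - (3)·0.000 - (-4)·0.000 - (3)·0.000) / (14) = -0.857
Iteration 2:
  x = (6 - (4)·-1.333 - (-4)·-1.111 - (-3)·-0.857) / (15) = 0.288
  y = (-12 - (3)·0.400 - (1)·-1.111 - (-1)·-0.857) / (9) = -1.438
  z = (10 - (-2)·0.400 - (1)·-1.333 - (-2)·-0.857) / (-9) = -1.158
  w = (-12 - (3)·0.400 - (-4)·-1.333 - (3)·-1.111) / (14) = -1.086
Residual b − A·x = (-0.458, 0.150, -0.580, 0.062)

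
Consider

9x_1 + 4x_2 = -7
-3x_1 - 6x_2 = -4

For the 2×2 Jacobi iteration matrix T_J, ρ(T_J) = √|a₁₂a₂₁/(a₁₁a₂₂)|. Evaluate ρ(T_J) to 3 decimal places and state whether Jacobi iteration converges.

a₁₂a₂₁/(a₁₁a₂₂) = (4)·(-3) / ((9)·(-6)) = 0.222222
ρ = √|0.222222| = √0.222222 = 0.471
ρ < 1, so Jacobi converges

0.471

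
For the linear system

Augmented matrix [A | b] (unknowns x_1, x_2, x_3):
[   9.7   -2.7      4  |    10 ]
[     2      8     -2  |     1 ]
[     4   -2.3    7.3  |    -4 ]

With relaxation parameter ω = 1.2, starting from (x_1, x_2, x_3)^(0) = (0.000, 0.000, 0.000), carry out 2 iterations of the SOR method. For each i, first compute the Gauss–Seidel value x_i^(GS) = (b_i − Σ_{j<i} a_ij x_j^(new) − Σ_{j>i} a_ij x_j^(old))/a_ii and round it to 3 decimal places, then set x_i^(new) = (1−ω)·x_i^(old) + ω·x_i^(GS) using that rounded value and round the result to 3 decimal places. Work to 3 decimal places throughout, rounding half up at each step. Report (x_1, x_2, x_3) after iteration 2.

(1.685, -0.778, -1.748)

Iteration 1:
  x_1: GS value = (10 - (-2.7)·0.000 - (4)·0.000) / (9.7) = 1.031;  x_1 ← (1−ω)·0.000 + ω·1.031 = 1.237
  x_2: GS value = (1 - (2)·1.237 - (-2)·0.000) / (8) = -0.184;  x_2 ← (1−ω)·0.000 + ω·-0.184 = -0.221
  x_3: GS value = (-4 - (4)·1.237 - (-2.3)·-0.221) / (7.3) = -1.295;  x_3 ← (1−ω)·0.000 + ω·-1.295 = -1.554
Iteration 2:
  x_1: GS value = (10 - (-2.7)·-0.221 - (4)·-1.554) / (9.7) = 1.610;  x_1 ← (1−ω)·1.237 + ω·1.610 = 1.685
  x_2: GS value = (1 - (2)·1.685 - (-2)·-1.554) / (8) = -0.685;  x_2 ← (1−ω)·-0.221 + ω·-0.685 = -0.778
  x_3: GS value = (-4 - (4)·1.685 - (-2.3)·-0.778) / (7.3) = -1.716;  x_3 ← (1−ω)·-1.554 + ω·-1.716 = -1.748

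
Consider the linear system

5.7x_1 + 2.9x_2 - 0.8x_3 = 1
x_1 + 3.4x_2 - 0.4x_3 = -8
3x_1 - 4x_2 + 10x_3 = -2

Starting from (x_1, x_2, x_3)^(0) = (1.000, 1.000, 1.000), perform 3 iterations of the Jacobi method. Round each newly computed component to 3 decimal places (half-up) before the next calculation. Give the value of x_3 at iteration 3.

Iteration 1:
  x_1 = (1 - (2.9)·1.000 - (-0.8)·1.000) / (5.7) = -0.193
  x_2 = (-8 - (1)·1.000 - (-0.4)·1.000) / (3.4) = -2.529
  x_3 = (-2 - (3)·1.000 - (-4)·1.000) / (10) = -0.100
Iteration 2:
  x_1 = (1 - (2.9)·-2.529 - (-0.8)·-0.100) / (5.7) = 1.448
  x_2 = (-8 - (1)·-0.193 - (-0.4)·-0.100) / (3.4) = -2.308
  x_3 = (-2 - (3)·-0.193 - (-4)·-2.529) / (10) = -1.154
Iteration 3:
  x_1 = (1 - (2.9)·-2.308 - (-0.8)·-1.154) / (5.7) = 1.188
  x_2 = (-8 - (1)·1.448 - (-0.4)·-1.154) / (3.4) = -2.915
  x_3 = (-2 - (3)·1.448 - (-4)·-2.308) / (10) = -1.558

-1.558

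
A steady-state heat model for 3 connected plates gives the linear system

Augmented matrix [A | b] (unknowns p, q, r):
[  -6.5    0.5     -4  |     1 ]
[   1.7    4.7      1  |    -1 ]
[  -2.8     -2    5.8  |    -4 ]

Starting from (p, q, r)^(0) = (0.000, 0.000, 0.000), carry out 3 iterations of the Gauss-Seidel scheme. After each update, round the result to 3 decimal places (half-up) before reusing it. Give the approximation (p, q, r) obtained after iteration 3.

(0.192, -0.158, -0.651)

Iteration 1:
  p = (1 - (0.5)·0.000 - (-4)·0.000) / (-6.5) = -0.154
  q = (-1 - (1.7)·-0.154 - (1)·0.000) / (4.7) = -0.157
  r = (-4 - (-2.8)·-0.154 - (-2)·-0.157) / (5.8) = -0.818
Iteration 2:
  p = (1 - (0.5)·-0.157 - (-4)·-0.818) / (-6.5) = 0.337
  q = (-1 - (1.7)·0.337 - (1)·-0.818) / (4.7) = -0.161
  r = (-4 - (-2.8)·0.337 - (-2)·-0.161) / (5.8) = -0.582
Iteration 3:
  p = (1 - (0.5)·-0.161 - (-4)·-0.582) / (-6.5) = 0.192
  q = (-1 - (1.7)·0.192 - (1)·-0.582) / (4.7) = -0.158
  r = (-4 - (-2.8)·0.192 - (-2)·-0.158) / (5.8) = -0.651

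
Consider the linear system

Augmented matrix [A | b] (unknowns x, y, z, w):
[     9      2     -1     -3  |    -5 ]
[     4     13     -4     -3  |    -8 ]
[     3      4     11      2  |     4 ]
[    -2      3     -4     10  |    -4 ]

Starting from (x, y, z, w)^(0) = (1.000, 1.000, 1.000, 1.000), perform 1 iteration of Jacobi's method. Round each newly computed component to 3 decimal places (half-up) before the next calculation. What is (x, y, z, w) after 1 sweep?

Iteration 1:
  x = (-5 - (2)·1.000 - (-1)·1.000 - (-3)·1.000) / (9) = -0.333
  y = (-8 - (4)·1.000 - (-4)·1.000 - (-3)·1.000) / (13) = -0.385
  z = (4 - (3)·1.000 - (4)·1.000 - (2)·1.000) / (11) = -0.455
  w = (-4 - (-2)·1.000 - (3)·1.000 - (-4)·1.000) / (10) = -0.100

(-0.333, -0.385, -0.455, -0.100)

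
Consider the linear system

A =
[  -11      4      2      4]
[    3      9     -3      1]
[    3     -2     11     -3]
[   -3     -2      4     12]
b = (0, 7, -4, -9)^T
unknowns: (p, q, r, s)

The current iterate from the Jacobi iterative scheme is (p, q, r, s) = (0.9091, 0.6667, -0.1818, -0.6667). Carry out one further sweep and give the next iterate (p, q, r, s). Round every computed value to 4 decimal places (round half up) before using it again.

(-0.0331, 0.4882, -0.6722, -0.3510)

One sweep:
  p = (0 - (4)·0.6667 - (2)·-0.1818 - (4)·-0.6667) / (-11) = -0.0331
  q = (7 - (3)·0.9091 - (-3)·-0.1818 - (1)·-0.6667) / (9) = 0.4882
  r = (-4 - (3)·0.9091 - (-2)·0.6667 - (-3)·-0.6667) / (11) = -0.6722
  s = (-9 - (-3)·0.9091 - (-2)·0.6667 - (4)·-0.1818) / (12) = -0.3510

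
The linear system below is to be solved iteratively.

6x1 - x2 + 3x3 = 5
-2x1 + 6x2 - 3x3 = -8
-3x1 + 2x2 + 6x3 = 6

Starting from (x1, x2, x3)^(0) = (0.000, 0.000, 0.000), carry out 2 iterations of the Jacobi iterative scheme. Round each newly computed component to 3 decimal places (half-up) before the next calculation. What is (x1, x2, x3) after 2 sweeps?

(0.111, -0.556, 1.861)

Iteration 1:
  x1 = (5 - (-1)·0.000 - (3)·0.000) / (6) = 0.833
  x2 = (-8 - (-2)·0.000 - (-3)·0.000) / (6) = -1.333
  x3 = (6 - (-3)·0.000 - (2)·0.000) / (6) = 1.000
Iteration 2:
  x1 = (5 - (-1)·-1.333 - (3)·1.000) / (6) = 0.111
  x2 = (-8 - (-2)·0.833 - (-3)·1.000) / (6) = -0.556
  x3 = (6 - (-3)·0.833 - (2)·-1.333) / (6) = 1.861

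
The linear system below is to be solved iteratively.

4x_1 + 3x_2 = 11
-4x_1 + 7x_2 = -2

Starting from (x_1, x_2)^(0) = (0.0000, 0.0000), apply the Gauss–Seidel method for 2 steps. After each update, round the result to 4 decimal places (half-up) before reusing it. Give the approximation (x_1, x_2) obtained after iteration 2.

Iteration 1:
  x_1 = (11 - (3)·0.0000) / (4) = 2.7500
  x_2 = (-2 - (-4)·2.7500) / (7) = 1.2857
Iteration 2:
  x_1 = (11 - (3)·1.2857) / (4) = 1.7857
  x_2 = (-2 - (-4)·1.7857) / (7) = 0.7347

(1.7857, 0.7347)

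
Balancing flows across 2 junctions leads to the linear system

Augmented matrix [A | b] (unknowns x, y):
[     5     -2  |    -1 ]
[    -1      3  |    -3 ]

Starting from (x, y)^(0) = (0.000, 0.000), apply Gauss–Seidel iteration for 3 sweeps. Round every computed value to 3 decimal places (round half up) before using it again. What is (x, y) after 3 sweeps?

Iteration 1:
  x = (-1 - (-2)·0.000) / (5) = -0.200
  y = (-3 - (-1)·-0.200) / (3) = -1.067
Iteration 2:
  x = (-1 - (-2)·-1.067) / (5) = -0.627
  y = (-3 - (-1)·-0.627) / (3) = -1.209
Iteration 3:
  x = (-1 - (-2)·-1.209) / (5) = -0.684
  y = (-3 - (-1)·-0.684) / (3) = -1.228

(-0.684, -1.228)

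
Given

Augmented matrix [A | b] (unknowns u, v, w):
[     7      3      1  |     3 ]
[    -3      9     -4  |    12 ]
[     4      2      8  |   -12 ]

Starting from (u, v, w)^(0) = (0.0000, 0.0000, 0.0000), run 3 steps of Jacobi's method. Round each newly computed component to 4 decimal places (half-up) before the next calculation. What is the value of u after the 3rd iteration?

0.3742

Iteration 1:
  u = (3 - (3)·0.0000 - (1)·0.0000) / (7) = 0.4286
  v = (12 - (-3)·0.0000 - (-4)·0.0000) / (9) = 1.3333
  w = (-12 - (4)·0.0000 - (2)·0.0000) / (8) = -1.5000
Iteration 2:
  u = (3 - (3)·1.3333 - (1)·-1.5000) / (7) = 0.0714
  v = (12 - (-3)·0.4286 - (-4)·-1.5000) / (9) = 0.8095
  w = (-12 - (4)·0.4286 - (2)·1.3333) / (8) = -2.0476
Iteration 3:
  u = (3 - (3)·0.8095 - (1)·-2.0476) / (7) = 0.3742
  v = (12 - (-3)·0.0714 - (-4)·-2.0476) / (9) = 0.4471
  w = (-12 - (4)·0.0714 - (2)·0.8095) / (8) = -1.7381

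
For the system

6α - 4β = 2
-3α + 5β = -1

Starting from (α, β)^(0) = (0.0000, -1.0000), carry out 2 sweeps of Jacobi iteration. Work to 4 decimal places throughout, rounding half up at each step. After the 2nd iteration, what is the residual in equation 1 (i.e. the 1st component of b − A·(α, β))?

-0.8000

Iteration 1:
  α = (2 - (-4)·-1.0000) / (6) = -0.3333
  β = (-1 - (-3)·0.0000) / (5) = -0.2000
Iteration 2:
  α = (2 - (-4)·-0.2000) / (6) = 0.2000
  β = (-1 - (-3)·-0.3333) / (5) = -0.4000
Residual b − A·x = (-0.8000, 1.6000)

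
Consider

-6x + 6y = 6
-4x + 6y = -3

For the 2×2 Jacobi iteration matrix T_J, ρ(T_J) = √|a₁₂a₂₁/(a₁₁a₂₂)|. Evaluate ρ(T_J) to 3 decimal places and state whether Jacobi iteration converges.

0.816

a₁₂a₂₁/(a₁₁a₂₂) = (6)·(-4) / ((-6)·(6)) = 0.666667
ρ = √|0.666667| = √0.666667 = 0.816
ρ < 1, so Jacobi converges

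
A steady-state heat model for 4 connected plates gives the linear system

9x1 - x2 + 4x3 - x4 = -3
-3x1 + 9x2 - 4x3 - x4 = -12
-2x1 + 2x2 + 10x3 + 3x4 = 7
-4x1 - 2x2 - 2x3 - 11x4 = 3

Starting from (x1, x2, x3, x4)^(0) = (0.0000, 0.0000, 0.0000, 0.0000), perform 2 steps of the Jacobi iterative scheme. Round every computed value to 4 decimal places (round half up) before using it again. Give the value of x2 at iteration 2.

Iteration 1:
  x1 = (-3 - (-1)·0.0000 - (4)·0.0000 - (-1)·0.0000) / (9) = -0.3333
  x2 = (-12 - (-3)·0.0000 - (-4)·0.0000 - (-1)·0.0000) / (9) = -1.3333
  x3 = (7 - (-2)·0.0000 - (2)·0.0000 - (3)·0.0000) / (10) = 0.7000
  x4 = (3 - (-4)·0.0000 - (-2)·0.0000 - (-2)·0.0000) / (-11) = -0.2727
Iteration 2:
  x1 = (-3 - (-1)·-1.3333 - (4)·0.7000 - (-1)·-0.2727) / (9) = -0.8229
  x2 = (-12 - (-3)·-0.3333 - (-4)·0.7000 - (-1)·-0.2727) / (9) = -1.1636
  x3 = (7 - (-2)·-0.3333 - (2)·-1.3333 - (3)·-0.2727) / (10) = 0.9818
  x4 = (3 - (-4)·-0.3333 - (-2)·-1.3333 - (-2)·0.7000) / (-11) = -0.0364

-1.1636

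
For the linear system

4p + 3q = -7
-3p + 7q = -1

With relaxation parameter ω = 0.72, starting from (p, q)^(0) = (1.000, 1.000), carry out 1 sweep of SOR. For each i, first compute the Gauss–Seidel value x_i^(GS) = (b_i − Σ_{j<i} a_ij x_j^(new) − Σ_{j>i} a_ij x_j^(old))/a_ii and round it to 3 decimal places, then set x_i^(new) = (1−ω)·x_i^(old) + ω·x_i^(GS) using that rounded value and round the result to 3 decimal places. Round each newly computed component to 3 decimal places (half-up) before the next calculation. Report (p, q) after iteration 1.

Iteration 1:
  p: GS value = (-7 - (3)·1.000) / (4) = -2.500;  p ← (1−ω)·1.000 + ω·-2.500 = -1.520
  q: GS value = (-1 - (-3)·-1.520) / (7) = -0.794;  q ← (1−ω)·1.000 + ω·-0.794 = -0.292

(-1.520, -0.292)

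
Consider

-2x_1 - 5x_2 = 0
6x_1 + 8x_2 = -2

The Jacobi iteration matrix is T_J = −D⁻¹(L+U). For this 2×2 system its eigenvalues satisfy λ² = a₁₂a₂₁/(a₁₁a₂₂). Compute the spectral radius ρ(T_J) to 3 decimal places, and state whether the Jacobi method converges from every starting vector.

1.369

a₁₂a₂₁/(a₁₁a₂₂) = (-5)·(6) / ((-2)·(8)) = 1.875000
ρ = √|1.875000| = √1.875000 = 1.369
ρ > 1, so Jacobi diverges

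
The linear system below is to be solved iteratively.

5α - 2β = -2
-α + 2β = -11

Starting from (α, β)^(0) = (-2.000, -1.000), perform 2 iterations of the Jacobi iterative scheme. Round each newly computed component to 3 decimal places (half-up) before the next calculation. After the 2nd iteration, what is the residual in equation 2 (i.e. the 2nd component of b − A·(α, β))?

-2.200

Iteration 1:
  α = (-2 - (-2)·-1.000) / (5) = -0.800
  β = (-11 - (-1)·-2.000) / (2) = -6.500
Iteration 2:
  α = (-2 - (-2)·-6.500) / (5) = -3.000
  β = (-11 - (-1)·-0.800) / (2) = -5.900
Residual b − A·x = (1.200, -2.200)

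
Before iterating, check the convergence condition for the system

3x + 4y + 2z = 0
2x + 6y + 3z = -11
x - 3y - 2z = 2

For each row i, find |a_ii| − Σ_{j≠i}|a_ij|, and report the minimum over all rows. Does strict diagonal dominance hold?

row 1: |3| − (4+2) = -3
row 2: |6| − (2+3) = 1
row 3: |-2| − (1+3) = -2
minimum over rows = -3 → not strictly diagonally dominant

-3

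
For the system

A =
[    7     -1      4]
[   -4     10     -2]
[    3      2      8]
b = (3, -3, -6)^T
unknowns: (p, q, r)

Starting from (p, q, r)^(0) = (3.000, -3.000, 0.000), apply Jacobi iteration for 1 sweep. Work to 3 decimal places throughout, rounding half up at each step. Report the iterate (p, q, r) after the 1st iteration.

(0.000, 0.900, -1.125)

Iteration 1:
  p = (3 - (-1)·-3.000 - (4)·0.000) / (7) = 0.000
  q = (-3 - (-4)·3.000 - (-2)·0.000) / (10) = 0.900
  r = (-6 - (3)·3.000 - (2)·-3.000) / (8) = -1.125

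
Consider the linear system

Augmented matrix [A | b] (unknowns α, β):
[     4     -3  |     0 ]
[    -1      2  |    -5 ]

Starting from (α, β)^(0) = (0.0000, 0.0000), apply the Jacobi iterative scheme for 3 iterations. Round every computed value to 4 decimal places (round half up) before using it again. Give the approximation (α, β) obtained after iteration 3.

Iteration 1:
  α = (0 - (-3)·0.0000) / (4) = 0.0000
  β = (-5 - (-1)·0.0000) / (2) = -2.5000
Iteration 2:
  α = (0 - (-3)·-2.5000) / (4) = -1.8750
  β = (-5 - (-1)·0.0000) / (2) = -2.5000
Iteration 3:
  α = (0 - (-3)·-2.5000) / (4) = -1.8750
  β = (-5 - (-1)·-1.8750) / (2) = -3.4375

(-1.8750, -3.4375)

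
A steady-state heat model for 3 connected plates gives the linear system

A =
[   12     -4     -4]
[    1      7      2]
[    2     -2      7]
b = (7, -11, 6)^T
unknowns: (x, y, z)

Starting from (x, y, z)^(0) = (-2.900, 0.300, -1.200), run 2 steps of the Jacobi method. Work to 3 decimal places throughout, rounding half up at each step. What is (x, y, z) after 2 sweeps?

Iteration 1:
  x = (7 - (-4)·0.300 - (-4)·-1.200) / (12) = 0.283
  y = (-11 - (1)·-2.900 - (2)·-1.200) / (7) = -0.814
  z = (6 - (2)·-2.900 - (-2)·0.300) / (7) = 1.771
Iteration 2:
  x = (7 - (-4)·-0.814 - (-4)·1.771) / (12) = 0.902
  y = (-11 - (1)·0.283 - (2)·1.771) / (7) = -2.118
  z = (6 - (2)·0.283 - (-2)·-0.814) / (7) = 0.544

(0.902, -2.118, 0.544)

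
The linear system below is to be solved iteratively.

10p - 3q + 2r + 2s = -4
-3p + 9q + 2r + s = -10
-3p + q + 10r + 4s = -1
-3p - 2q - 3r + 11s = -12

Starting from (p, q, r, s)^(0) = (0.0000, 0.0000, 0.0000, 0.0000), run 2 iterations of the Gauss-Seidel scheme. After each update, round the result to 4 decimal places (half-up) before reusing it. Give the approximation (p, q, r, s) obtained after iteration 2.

Iteration 1:
  p = (-4 - (-3)·0.0000 - (2)·0.0000 - (2)·0.0000) / (10) = -0.4000
  q = (-10 - (-3)·-0.4000 - (2)·0.0000 - (1)·0.0000) / (9) = -1.2444
  r = (-1 - (-3)·-0.4000 - (1)·-1.2444 - (4)·0.0000) / (10) = -0.0956
  s = (-12 - (-3)·-0.4000 - (-2)·-1.2444 - (-3)·-0.0956) / (11) = -1.4523
Iteration 2:
  p = (-4 - (-3)·-1.2444 - (2)·-0.0956 - (2)·-1.4523) / (10) = -0.4637
  q = (-10 - (-3)·-0.4637 - (2)·-0.0956 - (1)·-1.4523) / (9) = -1.0831
  r = (-1 - (-3)·-0.4637 - (1)·-1.0831 - (4)·-1.4523) / (10) = 0.4501
  s = (-12 - (-3)·-0.4637 - (-2)·-1.0831 - (-3)·0.4501) / (11) = -1.2915

(-0.4637, -1.0831, 0.4501, -1.2915)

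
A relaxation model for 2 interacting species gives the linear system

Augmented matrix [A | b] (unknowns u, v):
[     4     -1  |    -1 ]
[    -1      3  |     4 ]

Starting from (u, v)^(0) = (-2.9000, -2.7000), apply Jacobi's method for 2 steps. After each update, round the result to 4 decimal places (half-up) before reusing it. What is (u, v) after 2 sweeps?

Iteration 1:
  u = (-1 - (-1)·-2.7000) / (4) = -0.9250
  v = (4 - (-1)·-2.9000) / (3) = 0.3667
Iteration 2:
  u = (-1 - (-1)·0.3667) / (4) = -0.1583
  v = (4 - (-1)·-0.9250) / (3) = 1.0250

(-0.1583, 1.0250)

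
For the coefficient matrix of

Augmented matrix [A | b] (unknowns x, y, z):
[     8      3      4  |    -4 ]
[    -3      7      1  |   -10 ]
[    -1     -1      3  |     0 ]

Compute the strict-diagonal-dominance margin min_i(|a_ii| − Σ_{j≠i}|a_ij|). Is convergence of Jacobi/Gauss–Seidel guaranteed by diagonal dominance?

1

row 1: |8| − (3+4) = 1
row 2: |7| − (3+1) = 3
row 3: |3| − (1+1) = 1
minimum over rows = 1 → strictly diagonally dominant (convergence guaranteed)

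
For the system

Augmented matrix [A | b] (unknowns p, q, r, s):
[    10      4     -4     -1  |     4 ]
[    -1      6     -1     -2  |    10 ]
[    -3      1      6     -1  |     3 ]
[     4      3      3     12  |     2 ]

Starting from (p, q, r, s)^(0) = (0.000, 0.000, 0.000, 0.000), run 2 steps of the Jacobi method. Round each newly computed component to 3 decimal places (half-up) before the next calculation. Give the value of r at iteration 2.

0.450

Iteration 1:
  p = (4 - (4)·0.000 - (-4)·0.000 - (-1)·0.000) / (10) = 0.400
  q = (10 - (-1)·0.000 - (-1)·0.000 - (-2)·0.000) / (6) = 1.667
  r = (3 - (-3)·0.000 - (1)·0.000 - (-1)·0.000) / (6) = 0.500
  s = (2 - (4)·0.000 - (3)·0.000 - (3)·0.000) / (12) = 0.167
Iteration 2:
  p = (4 - (4)·1.667 - (-4)·0.500 - (-1)·0.167) / (10) = -0.050
  q = (10 - (-1)·0.400 - (-1)·0.500 - (-2)·0.167) / (6) = 1.872
  r = (3 - (-3)·0.400 - (1)·1.667 - (-1)·0.167) / (6) = 0.450
  s = (2 - (4)·0.400 - (3)·1.667 - (3)·0.500) / (12) = -0.508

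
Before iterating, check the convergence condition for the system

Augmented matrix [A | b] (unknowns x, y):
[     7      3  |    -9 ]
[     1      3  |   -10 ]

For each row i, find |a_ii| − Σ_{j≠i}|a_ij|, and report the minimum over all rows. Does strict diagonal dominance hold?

2

row 1: |7| − (3) = 4
row 2: |3| − (1) = 2
minimum over rows = 2 → strictly diagonally dominant (convergence guaranteed)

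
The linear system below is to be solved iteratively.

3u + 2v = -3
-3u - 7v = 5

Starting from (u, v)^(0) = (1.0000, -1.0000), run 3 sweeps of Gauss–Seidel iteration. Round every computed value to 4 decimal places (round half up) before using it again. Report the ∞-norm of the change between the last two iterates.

Iteration 1:
  u = (-3 - (2)·-1.0000) / (3) = -0.3333
  v = (5 - (-3)·-0.3333) / (-7) = -0.5714
Iteration 2:
  u = (-3 - (2)·-0.5714) / (3) = -0.6191
  v = (5 - (-3)·-0.6191) / (-7) = -0.4490
Iteration 3:
  u = (-3 - (2)·-0.4490) / (3) = -0.7007
  v = (5 - (-3)·-0.7007) / (-7) = -0.4140
Change: (-0.0816, 0.0350) → max |·| = 0.0816

0.0816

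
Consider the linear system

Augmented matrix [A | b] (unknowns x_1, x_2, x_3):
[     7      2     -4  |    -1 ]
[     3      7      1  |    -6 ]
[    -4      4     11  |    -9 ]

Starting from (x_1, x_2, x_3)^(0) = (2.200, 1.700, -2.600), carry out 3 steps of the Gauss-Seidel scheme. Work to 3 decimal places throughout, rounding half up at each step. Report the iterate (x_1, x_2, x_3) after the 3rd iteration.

(-0.837, -0.320, -1.006)

Iteration 1:
  x_1 = (-1 - (2)·1.700 - (-4)·-2.600) / (7) = -2.114
  x_2 = (-6 - (3)·-2.114 - (1)·-2.600) / (7) = 0.420
  x_3 = (-9 - (-4)·-2.114 - (4)·0.420) / (11) = -1.740
Iteration 2:
  x_1 = (-1 - (2)·0.420 - (-4)·-1.740) / (7) = -1.257
  x_2 = (-6 - (3)·-1.257 - (1)·-1.740) / (7) = -0.070
  x_3 = (-9 - (-4)·-1.257 - (4)·-0.070) / (11) = -1.250
Iteration 3:
  x_1 = (-1 - (2)·-0.070 - (-4)·-1.250) / (7) = -0.837
  x_2 = (-6 - (3)·-0.837 - (1)·-1.250) / (7) = -0.320
  x_3 = (-9 - (-4)·-0.837 - (4)·-0.320) / (11) = -1.006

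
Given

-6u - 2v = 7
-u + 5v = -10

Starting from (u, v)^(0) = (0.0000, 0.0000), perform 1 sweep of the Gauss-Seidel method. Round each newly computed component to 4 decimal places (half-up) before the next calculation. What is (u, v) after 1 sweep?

Iteration 1:
  u = (7 - (-2)·0.0000) / (-6) = -1.1667
  v = (-10 - (-1)·-1.1667) / (5) = -2.2333

(-1.1667, -2.2333)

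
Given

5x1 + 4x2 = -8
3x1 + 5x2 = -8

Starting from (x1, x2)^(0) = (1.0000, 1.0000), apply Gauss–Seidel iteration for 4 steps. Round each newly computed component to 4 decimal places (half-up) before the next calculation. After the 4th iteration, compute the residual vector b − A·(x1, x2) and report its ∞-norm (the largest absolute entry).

Iteration 1:
  x1 = (-8 - (4)·1.0000) / (5) = -2.4000
  x2 = (-8 - (3)·-2.4000) / (5) = -0.1600
Iteration 2:
  x1 = (-8 - (4)·-0.1600) / (5) = -1.4720
  x2 = (-8 - (3)·-1.4720) / (5) = -0.7168
Iteration 3:
  x1 = (-8 - (4)·-0.7168) / (5) = -1.0266
  x2 = (-8 - (3)·-1.0266) / (5) = -0.9840
Iteration 4:
  x1 = (-8 - (4)·-0.9840) / (5) = -0.8128
  x2 = (-8 - (3)·-0.8128) / (5) = -1.1123
Residual b − A·x = (0.5132, -0.0001); ∞-norm = 0.5132

0.5132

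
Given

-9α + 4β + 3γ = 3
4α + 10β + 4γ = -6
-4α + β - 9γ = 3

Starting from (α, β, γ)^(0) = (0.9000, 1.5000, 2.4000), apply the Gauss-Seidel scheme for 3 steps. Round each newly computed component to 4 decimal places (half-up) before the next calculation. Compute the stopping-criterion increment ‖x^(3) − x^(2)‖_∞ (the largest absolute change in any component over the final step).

Iteration 1:
  α = (3 - (4)·1.5000 - (3)·2.4000) / (-9) = 1.1333
  β = (-6 - (4)·1.1333 - (4)·2.4000) / (10) = -2.0133
  γ = (3 - (-4)·1.1333 - (1)·-2.0133) / (-9) = -1.0607
Iteration 2:
  α = (3 - (4)·-2.0133 - (3)·-1.0607) / (-9) = -1.5817
  β = (-6 - (4)·-1.5817 - (4)·-1.0607) / (10) = 0.4570
  γ = (3 - (-4)·-1.5817 - (1)·0.4570) / (-9) = 0.4204
Iteration 3:
  α = (3 - (4)·0.4570 - (3)·0.4204) / (-9) = 0.0099
  β = (-6 - (4)·0.0099 - (4)·0.4204) / (10) = -0.7721
  γ = (3 - (-4)·0.0099 - (1)·-0.7721) / (-9) = -0.4235
Change: (1.5916, -1.2291, -0.8439) → max |·| = 1.5916

1.5916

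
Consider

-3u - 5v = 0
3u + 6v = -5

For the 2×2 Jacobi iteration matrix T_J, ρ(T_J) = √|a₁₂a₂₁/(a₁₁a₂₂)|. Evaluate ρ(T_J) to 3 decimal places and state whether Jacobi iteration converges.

0.913

a₁₂a₂₁/(a₁₁a₂₂) = (-5)·(3) / ((-3)·(6)) = 0.833333
ρ = √|0.833333| = √0.833333 = 0.913
ρ < 1, so Jacobi converges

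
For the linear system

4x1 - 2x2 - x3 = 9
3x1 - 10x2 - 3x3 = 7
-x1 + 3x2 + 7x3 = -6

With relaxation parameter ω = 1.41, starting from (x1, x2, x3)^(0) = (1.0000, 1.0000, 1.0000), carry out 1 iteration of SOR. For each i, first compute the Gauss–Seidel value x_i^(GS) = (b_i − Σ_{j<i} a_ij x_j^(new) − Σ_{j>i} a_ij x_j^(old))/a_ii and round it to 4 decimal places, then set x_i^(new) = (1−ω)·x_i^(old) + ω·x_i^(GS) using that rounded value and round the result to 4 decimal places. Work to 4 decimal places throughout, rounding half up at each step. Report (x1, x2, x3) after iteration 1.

(3.8200, -0.2041, -0.7258)

Iteration 1:
  x1: GS value = (9 - (-2)·1.0000 - (-1)·1.0000) / (4) = 3.0000;  x1 ← (1−ω)·1.0000 + ω·3.0000 = 3.8200
  x2: GS value = (7 - (3)·3.8200 - (-3)·1.0000) / (-10) = 0.1460;  x2 ← (1−ω)·1.0000 + ω·0.1460 = -0.2041
  x3: GS value = (-6 - (-1)·3.8200 - (3)·-0.2041) / (7) = -0.2240;  x3 ← (1−ω)·1.0000 + ω·-0.2240 = -0.7258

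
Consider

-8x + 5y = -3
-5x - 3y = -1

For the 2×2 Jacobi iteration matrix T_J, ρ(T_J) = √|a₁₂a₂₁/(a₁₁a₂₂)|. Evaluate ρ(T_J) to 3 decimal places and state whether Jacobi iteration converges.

1.021

a₁₂a₂₁/(a₁₁a₂₂) = (5)·(-5) / ((-8)·(-3)) = -1.041667
ρ = √|-1.041667| = √1.041667 = 1.021
ρ > 1, so Jacobi diverges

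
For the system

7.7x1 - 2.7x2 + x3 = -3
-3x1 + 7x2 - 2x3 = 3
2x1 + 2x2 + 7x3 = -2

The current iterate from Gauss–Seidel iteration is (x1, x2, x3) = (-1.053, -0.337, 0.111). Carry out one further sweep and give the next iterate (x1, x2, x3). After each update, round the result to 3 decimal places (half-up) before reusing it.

(-0.522, 0.237, -0.204)

One sweep:
  x1 = (-3 - (-2.7)·-0.337 - (1)·0.111) / (7.7) = -0.522
  x2 = (3 - (-3)·-0.522 - (-2)·0.111) / (7) = 0.237
  x3 = (-2 - (2)·-0.522 - (2)·0.237) / (7) = -0.204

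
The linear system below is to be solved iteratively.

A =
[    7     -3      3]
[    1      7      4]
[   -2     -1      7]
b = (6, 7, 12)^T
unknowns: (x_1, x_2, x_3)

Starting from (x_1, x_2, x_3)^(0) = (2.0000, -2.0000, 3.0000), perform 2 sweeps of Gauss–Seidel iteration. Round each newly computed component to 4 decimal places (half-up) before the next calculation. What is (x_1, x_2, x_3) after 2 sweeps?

(0.0850, 0.2615, 1.7759)

Iteration 1:
  x_1 = (6 - (-3)·-2.0000 - (3)·3.0000) / (7) = -1.2857
  x_2 = (7 - (1)·-1.2857 - (4)·3.0000) / (7) = -0.5306
  x_3 = (12 - (-2)·-1.2857 - (-1)·-0.5306) / (7) = 1.2711
Iteration 2:
  x_1 = (6 - (-3)·-0.5306 - (3)·1.2711) / (7) = 0.0850
  x_2 = (7 - (1)·0.0850 - (4)·1.2711) / (7) = 0.2615
  x_3 = (12 - (-2)·0.0850 - (-1)·0.2615) / (7) = 1.7759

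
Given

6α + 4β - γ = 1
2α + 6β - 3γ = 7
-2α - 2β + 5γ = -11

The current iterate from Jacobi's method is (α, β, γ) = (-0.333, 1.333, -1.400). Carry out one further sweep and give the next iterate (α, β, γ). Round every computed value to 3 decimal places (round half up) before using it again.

One sweep:
  α = (1 - (4)·1.333 - (-1)·-1.400) / (6) = -0.955
  β = (7 - (2)·-0.333 - (-3)·-1.400) / (6) = 0.578
  γ = (-11 - (-2)·-0.333 - (-2)·1.333) / (5) = -1.800

(-0.955, 0.578, -1.800)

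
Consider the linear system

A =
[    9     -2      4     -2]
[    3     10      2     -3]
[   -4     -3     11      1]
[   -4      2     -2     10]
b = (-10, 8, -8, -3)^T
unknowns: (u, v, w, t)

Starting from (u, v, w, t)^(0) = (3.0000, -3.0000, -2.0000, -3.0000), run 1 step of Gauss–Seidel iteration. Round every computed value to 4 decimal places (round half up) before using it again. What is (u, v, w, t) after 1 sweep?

(-1.5556, 0.7667, -0.8111, -1.2378)

Iteration 1:
  u = (-10 - (-2)·-3.0000 - (4)·-2.0000 - (-2)·-3.0000) / (9) = -1.5556
  v = (8 - (3)·-1.5556 - (2)·-2.0000 - (-3)·-3.0000) / (10) = 0.7667
  w = (-8 - (-4)·-1.5556 - (-3)·0.7667 - (1)·-3.0000) / (11) = -0.8111
  t = (-3 - (-4)·-1.5556 - (2)·0.7667 - (-2)·-0.8111) / (10) = -1.2378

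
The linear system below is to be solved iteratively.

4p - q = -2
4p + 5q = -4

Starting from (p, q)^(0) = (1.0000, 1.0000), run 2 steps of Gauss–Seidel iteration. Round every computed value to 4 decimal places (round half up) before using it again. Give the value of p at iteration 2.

-0.6500

Iteration 1:
  p = (-2 - (-1)·1.0000) / (4) = -0.2500
  q = (-4 - (4)·-0.2500) / (5) = -0.6000
Iteration 2:
  p = (-2 - (-1)·-0.6000) / (4) = -0.6500
  q = (-4 - (4)·-0.6500) / (5) = -0.2800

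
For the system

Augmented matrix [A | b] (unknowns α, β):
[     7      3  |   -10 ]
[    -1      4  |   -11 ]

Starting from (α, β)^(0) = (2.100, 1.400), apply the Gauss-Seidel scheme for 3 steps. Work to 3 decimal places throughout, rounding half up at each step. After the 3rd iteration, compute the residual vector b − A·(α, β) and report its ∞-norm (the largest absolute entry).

Iteration 1:
  α = (-10 - (3)·1.400) / (7) = -2.029
  β = (-11 - (-1)·-2.029) / (4) = -3.257
Iteration 2:
  α = (-10 - (3)·-3.257) / (7) = -0.033
  β = (-11 - (-1)·-0.033) / (4) = -2.758
Iteration 3:
  α = (-10 - (3)·-2.758) / (7) = -0.247
  β = (-11 - (-1)·-0.247) / (4) = -2.812
Residual b − A·x = (0.165, 0.001); ∞-norm = 0.165

0.165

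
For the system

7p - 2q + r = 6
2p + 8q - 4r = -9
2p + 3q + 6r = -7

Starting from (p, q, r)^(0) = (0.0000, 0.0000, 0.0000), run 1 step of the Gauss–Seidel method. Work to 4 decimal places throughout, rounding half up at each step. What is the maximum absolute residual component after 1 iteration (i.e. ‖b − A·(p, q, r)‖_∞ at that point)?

Iteration 1:
  p = (6 - (-2)·0.0000 - (1)·0.0000) / (7) = 0.8571
  q = (-9 - (2)·0.8571 - (-4)·0.0000) / (8) = -1.3393
  r = (-7 - (2)·0.8571 - (3)·-1.3393) / (6) = -0.7827
Residual b − A·x = (-1.8956, -3.1306, -0.0001); ∞-norm = 3.1306

3.1306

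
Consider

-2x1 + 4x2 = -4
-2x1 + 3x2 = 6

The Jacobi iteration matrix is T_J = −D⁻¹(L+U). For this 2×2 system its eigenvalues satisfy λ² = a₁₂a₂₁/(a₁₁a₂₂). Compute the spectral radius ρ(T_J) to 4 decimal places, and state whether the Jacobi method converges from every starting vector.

1.1547

a₁₂a₂₁/(a₁₁a₂₂) = (4)·(-2) / ((-2)·(3)) = 1.333333
ρ = √|1.333333| = √1.333333 = 1.1547
ρ > 1, so Jacobi diverges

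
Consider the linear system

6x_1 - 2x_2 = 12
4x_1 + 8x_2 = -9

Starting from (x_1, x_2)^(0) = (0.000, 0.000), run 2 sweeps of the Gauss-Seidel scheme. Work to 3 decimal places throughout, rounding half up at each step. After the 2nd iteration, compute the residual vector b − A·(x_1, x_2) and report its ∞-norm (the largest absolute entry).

Iteration 1:
  x_1 = (12 - (-2)·0.000) / (6) = 2.000
  x_2 = (-9 - (4)·2.000) / (8) = -2.125
Iteration 2:
  x_1 = (12 - (-2)·-2.125) / (6) = 1.292
  x_2 = (-9 - (4)·1.292) / (8) = -1.771
Residual b − A·x = (0.706, 0.000); ∞-norm = 0.706

0.706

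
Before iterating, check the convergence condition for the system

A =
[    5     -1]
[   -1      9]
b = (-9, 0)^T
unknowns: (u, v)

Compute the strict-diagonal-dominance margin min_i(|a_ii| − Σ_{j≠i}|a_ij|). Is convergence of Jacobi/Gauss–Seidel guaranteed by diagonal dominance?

4

row 1: |5| − (1) = 4
row 2: |9| − (1) = 8
minimum over rows = 4 → strictly diagonally dominant (convergence guaranteed)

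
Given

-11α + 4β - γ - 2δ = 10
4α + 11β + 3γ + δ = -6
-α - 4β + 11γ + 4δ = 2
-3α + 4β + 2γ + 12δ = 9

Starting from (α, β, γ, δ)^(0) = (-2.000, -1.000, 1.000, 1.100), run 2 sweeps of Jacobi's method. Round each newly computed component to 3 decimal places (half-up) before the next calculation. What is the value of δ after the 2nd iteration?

Iteration 1:
  α = (10 - (4)·-1.000 - (-1)·1.000 - (-2)·1.100) / (-11) = -1.564
  β = (-6 - (4)·-2.000 - (3)·1.000 - (1)·1.100) / (11) = -0.191
  γ = (2 - (-1)·-2.000 - (-4)·-1.000 - (4)·1.100) / (11) = -0.764
  δ = (9 - (-3)·-2.000 - (4)·-1.000 - (2)·1.000) / (12) = 0.417
Iteration 2:
  α = (10 - (4)·-0.191 - (-1)·-0.764 - (-2)·0.417) / (-11) = -0.985
  β = (-6 - (4)·-1.564 - (3)·-0.764 - (1)·0.417) / (11) = 0.194
  γ = (2 - (-1)·-1.564 - (-4)·-0.191 - (4)·0.417) / (11) = -0.181
  δ = (9 - (-3)·-1.564 - (4)·-0.191 - (2)·-0.764) / (12) = 0.550

0.550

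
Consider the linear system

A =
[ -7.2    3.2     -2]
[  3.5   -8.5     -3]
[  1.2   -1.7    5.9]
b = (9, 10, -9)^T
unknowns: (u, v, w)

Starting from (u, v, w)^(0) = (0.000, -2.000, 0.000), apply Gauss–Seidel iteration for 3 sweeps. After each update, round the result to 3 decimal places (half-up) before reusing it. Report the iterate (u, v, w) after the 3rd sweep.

Iteration 1:
  u = (9 - (3.2)·-2.000 - (-2)·0.000) / (-7.2) = -2.139
  v = (10 - (3.5)·-2.139 - (-3)·0.000) / (-8.5) = -2.057
  w = (-9 - (1.2)·-2.139 - (-1.7)·-2.057) / (5.9) = -1.683
Iteration 2:
  u = (9 - (3.2)·-2.057 - (-2)·-1.683) / (-7.2) = -1.697
  v = (10 - (3.5)·-1.697 - (-3)·-1.683) / (-8.5) = -1.281
  w = (-9 - (1.2)·-1.697 - (-1.7)·-1.281) / (5.9) = -1.549
Iteration 3:
  u = (9 - (3.2)·-1.281 - (-2)·-1.549) / (-7.2) = -1.389
  v = (10 - (3.5)·-1.389 - (-3)·-1.549) / (-8.5) = -1.202
  w = (-9 - (1.2)·-1.389 - (-1.7)·-1.202) / (5.9) = -1.589

(-1.389, -1.202, -1.589)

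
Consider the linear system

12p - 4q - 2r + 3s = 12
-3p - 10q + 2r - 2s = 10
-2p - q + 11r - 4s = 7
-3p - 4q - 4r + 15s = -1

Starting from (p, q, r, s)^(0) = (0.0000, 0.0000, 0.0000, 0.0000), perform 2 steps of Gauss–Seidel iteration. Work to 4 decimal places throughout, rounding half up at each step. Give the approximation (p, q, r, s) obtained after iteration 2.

(0.6900, -1.0617, 0.6556, -0.0370)

Iteration 1:
  p = (12 - (-4)·0.0000 - (-2)·0.0000 - (3)·0.0000) / (12) = 1.0000
  q = (10 - (-3)·1.0000 - (2)·0.0000 - (-2)·0.0000) / (-10) = -1.3000
  r = (7 - (-2)·1.0000 - (-1)·-1.3000 - (-4)·0.0000) / (11) = 0.7000
  s = (-1 - (-3)·1.0000 - (-4)·-1.3000 - (-4)·0.7000) / (15) = -0.0267
Iteration 2:
  p = (12 - (-4)·-1.3000 - (-2)·0.7000 - (3)·-0.0267) / (12) = 0.6900
  q = (10 - (-3)·0.6900 - (2)·0.7000 - (-2)·-0.0267) / (-10) = -1.0617
  r = (7 - (-2)·0.6900 - (-1)·-1.0617 - (-4)·-0.0267) / (11) = 0.6556
  s = (-1 - (-3)·0.6900 - (-4)·-1.0617 - (-4)·0.6556) / (15) = -0.0370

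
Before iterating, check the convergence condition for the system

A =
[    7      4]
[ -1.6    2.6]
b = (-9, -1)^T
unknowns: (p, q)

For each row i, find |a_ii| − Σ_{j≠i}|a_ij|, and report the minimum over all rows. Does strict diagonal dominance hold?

row 1: |7| − (4) = 3
row 2: |2.6| − (1.6) = 1
minimum over rows = 1 → strictly diagonally dominant (convergence guaranteed)

1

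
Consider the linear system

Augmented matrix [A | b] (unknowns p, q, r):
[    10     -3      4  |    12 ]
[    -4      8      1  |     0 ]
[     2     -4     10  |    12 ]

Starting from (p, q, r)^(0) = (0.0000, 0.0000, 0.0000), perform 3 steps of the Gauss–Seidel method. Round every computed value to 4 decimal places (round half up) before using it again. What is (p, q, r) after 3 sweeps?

(0.8340, 0.2745, 1.1430)

Iteration 1:
  p = (12 - (-3)·0.0000 - (4)·0.0000) / (10) = 1.2000
  q = (0 - (-4)·1.2000 - (1)·0.0000) / (8) = 0.6000
  r = (12 - (2)·1.2000 - (-4)·0.6000) / (10) = 1.2000
Iteration 2:
  p = (12 - (-3)·0.6000 - (4)·1.2000) / (10) = 0.9000
  q = (0 - (-4)·0.9000 - (1)·1.2000) / (8) = 0.3000
  r = (12 - (2)·0.9000 - (-4)·0.3000) / (10) = 1.1400
Iteration 3:
  p = (12 - (-3)·0.3000 - (4)·1.1400) / (10) = 0.8340
  q = (0 - (-4)·0.8340 - (1)·1.1400) / (8) = 0.2745
  r = (12 - (2)·0.8340 - (-4)·0.2745) / (10) = 1.1430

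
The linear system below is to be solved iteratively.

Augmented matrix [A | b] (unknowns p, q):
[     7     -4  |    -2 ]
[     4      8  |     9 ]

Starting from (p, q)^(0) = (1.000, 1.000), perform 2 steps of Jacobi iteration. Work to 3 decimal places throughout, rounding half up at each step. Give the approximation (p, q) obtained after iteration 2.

Iteration 1:
  p = (-2 - (-4)·1.000) / (7) = 0.286
  q = (9 - (4)·1.000) / (8) = 0.625
Iteration 2:
  p = (-2 - (-4)·0.625) / (7) = 0.071
  q = (9 - (4)·0.286) / (8) = 0.982

(0.071, 0.982)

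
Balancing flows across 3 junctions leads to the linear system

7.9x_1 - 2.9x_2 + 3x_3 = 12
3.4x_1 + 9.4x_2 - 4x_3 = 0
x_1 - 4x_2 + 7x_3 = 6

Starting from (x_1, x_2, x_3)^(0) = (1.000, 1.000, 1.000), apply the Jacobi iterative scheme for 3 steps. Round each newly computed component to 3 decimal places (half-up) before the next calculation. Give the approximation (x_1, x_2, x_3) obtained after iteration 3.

(1.262, -0.092, 0.708)

Iteration 1:
  x_1 = (12 - (-2.9)·1.000 - (3)·1.000) / (7.9) = 1.506
  x_2 = (0 - (3.4)·1.000 - (-4)·1.000) / (9.4) = 0.064
  x_3 = (6 - (1)·1.000 - (-4)·1.000) / (7) = 1.286
Iteration 2:
  x_1 = (12 - (-2.9)·0.064 - (3)·1.286) / (7.9) = 1.054
  x_2 = (0 - (3.4)·1.506 - (-4)·1.286) / (9.4) = 0.003
  x_3 = (6 - (1)·1.506 - (-4)·0.064) / (7) = 0.679
Iteration 3:
  x_1 = (12 - (-2.9)·0.003 - (3)·0.679) / (7.9) = 1.262
  x_2 = (0 - (3.4)·1.054 - (-4)·0.679) / (9.4) = -0.092
  x_3 = (6 - (1)·1.054 - (-4)·0.003) / (7) = 0.708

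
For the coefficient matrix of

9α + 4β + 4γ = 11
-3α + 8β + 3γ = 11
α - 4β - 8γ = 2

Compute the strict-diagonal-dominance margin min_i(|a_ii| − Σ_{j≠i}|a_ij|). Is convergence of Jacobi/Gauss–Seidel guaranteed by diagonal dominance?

1

row 1: |9| − (4+4) = 1
row 2: |8| − (3+3) = 2
row 3: |-8| − (1+4) = 3
minimum over rows = 1 → strictly diagonally dominant (convergence guaranteed)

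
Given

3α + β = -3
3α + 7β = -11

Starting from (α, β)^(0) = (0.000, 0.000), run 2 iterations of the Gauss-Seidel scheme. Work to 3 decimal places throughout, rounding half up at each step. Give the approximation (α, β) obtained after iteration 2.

Iteration 1:
  α = (-3 - (1)·0.000) / (3) = -1.000
  β = (-11 - (3)·-1.000) / (7) = -1.143
Iteration 2:
  α = (-3 - (1)·-1.143) / (3) = -0.619
  β = (-11 - (3)·-0.619) / (7) = -1.306

(-0.619, -1.306)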